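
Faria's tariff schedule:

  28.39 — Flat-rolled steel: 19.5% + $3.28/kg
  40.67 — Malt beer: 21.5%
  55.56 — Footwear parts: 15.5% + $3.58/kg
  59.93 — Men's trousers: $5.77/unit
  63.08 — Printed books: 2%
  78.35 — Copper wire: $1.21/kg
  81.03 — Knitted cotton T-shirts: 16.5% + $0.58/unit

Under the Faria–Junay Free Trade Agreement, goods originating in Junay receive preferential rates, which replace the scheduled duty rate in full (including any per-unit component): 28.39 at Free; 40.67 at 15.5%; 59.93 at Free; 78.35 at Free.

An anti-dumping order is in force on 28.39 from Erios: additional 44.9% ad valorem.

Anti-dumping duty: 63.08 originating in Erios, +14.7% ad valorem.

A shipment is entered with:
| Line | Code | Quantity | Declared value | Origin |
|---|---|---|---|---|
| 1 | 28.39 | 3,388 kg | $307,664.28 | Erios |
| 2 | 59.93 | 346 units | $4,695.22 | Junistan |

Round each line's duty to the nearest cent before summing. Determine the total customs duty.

Line 1 (28.39, Erios, 3,388 kg, $307,664.28):
Base rate for 28.39 is 19.5% + $3.28/kg.
28.39 has an FTA preferential rate, but origin Erios is not Junay; base rate stands.
Additional duty on 28.39 from Erios: +44.9%. Applied ad valorem rate: 19.5% + 44.9% = 64.4%.
Duty = $307,664.28 × 64.4% + 3,388 × $3.28 = $209,248.44.
Line 2 (59.93, Junistan, 346 units, $4,695.22):
Base rate for 59.93 is $5.77/unit.
59.93 has an FTA preferential rate, but origin Junistan is not Junay; base rate stands.
Duty = 346 × $5.77 = $1,996.42.
Total = $209,248.44 + $1,996.42 = $211,244.86.

$211,244.86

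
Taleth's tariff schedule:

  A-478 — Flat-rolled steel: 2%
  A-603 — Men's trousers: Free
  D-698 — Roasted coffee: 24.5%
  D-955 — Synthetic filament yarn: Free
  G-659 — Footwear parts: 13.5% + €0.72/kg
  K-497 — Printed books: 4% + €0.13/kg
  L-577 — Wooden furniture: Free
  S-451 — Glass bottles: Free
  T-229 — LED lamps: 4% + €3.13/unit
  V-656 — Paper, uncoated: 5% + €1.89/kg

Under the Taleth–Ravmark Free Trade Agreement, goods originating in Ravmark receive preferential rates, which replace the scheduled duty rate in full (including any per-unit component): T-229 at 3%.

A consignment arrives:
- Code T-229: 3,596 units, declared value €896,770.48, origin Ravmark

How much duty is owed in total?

Line 1 (T-229, Ravmark, 3,596 units, €896,770.48):
Base rate for T-229 is 4% + €3.13/unit.
Origin Ravmark qualifies under the Taleth–Ravmark agreement and T-229 is covered: preferential rate 3% applies instead.
Duty = €896,770.48 × 3% = €26,903.11.

€26,903.11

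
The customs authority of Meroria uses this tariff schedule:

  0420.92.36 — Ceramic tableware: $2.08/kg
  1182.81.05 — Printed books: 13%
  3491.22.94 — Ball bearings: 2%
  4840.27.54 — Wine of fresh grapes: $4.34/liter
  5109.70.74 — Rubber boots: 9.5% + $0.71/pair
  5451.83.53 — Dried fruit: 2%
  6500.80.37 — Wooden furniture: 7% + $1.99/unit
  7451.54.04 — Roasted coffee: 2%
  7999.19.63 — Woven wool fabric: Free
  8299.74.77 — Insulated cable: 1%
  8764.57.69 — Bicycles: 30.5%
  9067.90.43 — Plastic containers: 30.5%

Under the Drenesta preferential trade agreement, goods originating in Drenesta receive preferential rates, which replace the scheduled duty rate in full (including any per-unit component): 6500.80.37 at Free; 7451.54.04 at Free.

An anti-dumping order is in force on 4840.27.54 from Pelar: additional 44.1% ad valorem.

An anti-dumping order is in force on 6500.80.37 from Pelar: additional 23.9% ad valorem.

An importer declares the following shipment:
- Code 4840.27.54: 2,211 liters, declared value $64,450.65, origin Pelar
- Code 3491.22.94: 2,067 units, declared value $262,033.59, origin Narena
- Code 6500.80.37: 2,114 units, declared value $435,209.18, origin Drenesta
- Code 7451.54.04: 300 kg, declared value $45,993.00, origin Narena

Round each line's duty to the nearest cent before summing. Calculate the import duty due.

$44,179.01

Line 1 (4840.27.54, Pelar, 2,211 liters, $64,450.65):
Base rate for 4840.27.54 is $4.34/liter.
Additional duty on 4840.27.54 from Pelar: +44.1% ad valorem. Applied ad valorem rate = 44.1%.
Duty = $64,450.65 × 44.1% + 2,211 × $4.34 = $38,018.48.
Line 2 (3491.22.94, Narena, 2,067 units, $262,033.59):
Base rate for 3491.22.94 is 2%.
Duty = $262,033.59 × 2% = $5,240.67.
Line 3 (6500.80.37, Drenesta, 2,114 units, $435,209.18):
Base rate for 6500.80.37 is 7% + $1.99/unit.
Origin Drenesta qualifies under the Meroria–Drenesta agreement and 6500.80.37 is covered: preferential rate Free applies instead.
The additional-duty order on 6500.80.37 targets Pelar, not Drenesta; it does not apply.
Duty = $435,209.18 × 0% = $0.00.
Line 4 (7451.54.04, Narena, 300 kg, $45,993.00):
Base rate for 7451.54.04 is 2%.
7451.54.04 has an FTA preferential rate, but origin Narena is not Drenesta; base rate stands.
Duty = $45,993.00 × 2% = $919.86.
Total = $38,018.48 + $5,240.67 + $0.00 + $919.86 = $44,179.01.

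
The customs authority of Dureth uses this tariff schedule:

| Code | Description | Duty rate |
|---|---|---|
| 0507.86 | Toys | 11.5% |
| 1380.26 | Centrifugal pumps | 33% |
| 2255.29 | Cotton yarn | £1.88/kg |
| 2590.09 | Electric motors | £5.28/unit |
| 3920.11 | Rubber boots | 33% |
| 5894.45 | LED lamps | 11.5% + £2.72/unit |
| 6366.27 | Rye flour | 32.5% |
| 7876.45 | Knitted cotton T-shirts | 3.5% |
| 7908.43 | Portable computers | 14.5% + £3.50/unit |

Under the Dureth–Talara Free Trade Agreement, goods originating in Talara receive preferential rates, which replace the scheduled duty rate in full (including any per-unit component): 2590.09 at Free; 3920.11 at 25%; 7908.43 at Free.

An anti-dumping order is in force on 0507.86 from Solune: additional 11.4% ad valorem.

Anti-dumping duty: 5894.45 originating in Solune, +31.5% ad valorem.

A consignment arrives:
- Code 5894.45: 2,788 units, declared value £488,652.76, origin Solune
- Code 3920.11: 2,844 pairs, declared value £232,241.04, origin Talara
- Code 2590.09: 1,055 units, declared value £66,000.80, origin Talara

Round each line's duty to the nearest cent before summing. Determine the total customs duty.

Line 1 (5894.45, Solune, 2,788 units, £488,652.76):
Base rate for 5894.45 is 11.5% + £2.72/unit.
Additional duty on 5894.45 from Solune: +31.5%. Applied ad valorem rate: 11.5% + 31.5% = 43%.
Duty = £488,652.76 × 43% + 2,788 × £2.72 = £217,704.05.
Line 2 (3920.11, Talara, 2,844 pairs, £232,241.04):
Base rate for 3920.11 is 33%.
Origin Talara qualifies under the Dureth–Talara agreement and 3920.11 is covered: preferential rate 25% applies instead.
Duty = £232,241.04 × 25% = £58,060.26.
Line 3 (2590.09, Talara, 1,055 units, £66,000.80):
Base rate for 2590.09 is £5.28/unit.
Origin Talara qualifies under the Dureth–Talara agreement and 2590.09 is covered: preferential rate Free applies instead.
Duty = £66,000.80 × 0% = £0.00.
Total = £217,704.05 + £58,060.26 + £0.00 = £275,764.31.

£275,764.31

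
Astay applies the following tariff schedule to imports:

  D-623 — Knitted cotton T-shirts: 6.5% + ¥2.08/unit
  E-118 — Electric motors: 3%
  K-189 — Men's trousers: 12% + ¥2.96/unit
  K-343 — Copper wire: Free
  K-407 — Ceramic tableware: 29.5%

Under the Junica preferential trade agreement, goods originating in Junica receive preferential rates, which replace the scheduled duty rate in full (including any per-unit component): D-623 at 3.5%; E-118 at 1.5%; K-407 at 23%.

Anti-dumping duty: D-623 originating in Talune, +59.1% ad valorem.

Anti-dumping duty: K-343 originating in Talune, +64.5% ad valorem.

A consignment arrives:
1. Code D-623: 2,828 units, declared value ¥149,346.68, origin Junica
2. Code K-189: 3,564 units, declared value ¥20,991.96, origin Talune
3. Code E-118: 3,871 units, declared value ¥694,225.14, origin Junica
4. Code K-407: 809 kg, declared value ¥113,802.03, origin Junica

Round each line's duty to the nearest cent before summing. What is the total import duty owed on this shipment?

¥54,883.46

Line 1 (D-623, Junica, 2,828 units, ¥149,346.68):
Base rate for D-623 is 6.5% + ¥2.08/unit.
Origin Junica qualifies under the Astay–Junica agreement and D-623 is covered: preferential rate 3.5% applies instead.
The additional-duty order on D-623 targets Talune, not Junica; it does not apply.
Duty = ¥149,346.68 × 3.5% = ¥5,227.13.
Line 2 (K-189, Talune, 3,564 units, ¥20,991.96):
Base rate for K-189 is 12% + ¥2.96/unit.
Duty = ¥20,991.96 × 12% + 3,564 × ¥2.96 = ¥13,068.48.
Line 3 (E-118, Junica, 3,871 units, ¥694,225.14):
Base rate for E-118 is 3%.
Origin Junica qualifies under the Astay–Junica agreement and E-118 is covered: preferential rate 1.5% applies instead.
Duty = ¥694,225.14 × 1.5% = ¥10,413.38.
Line 4 (K-407, Junica, 809 kg, ¥113,802.03):
Base rate for K-407 is 29.5%.
Origin Junica qualifies under the Astay–Junica agreement and K-407 is covered: preferential rate 23% applies instead.
Duty = ¥113,802.03 × 23% = ¥26,174.47.
Total = ¥5,227.13 + ¥13,068.48 + ¥10,413.38 + ¥26,174.47 = ¥54,883.46.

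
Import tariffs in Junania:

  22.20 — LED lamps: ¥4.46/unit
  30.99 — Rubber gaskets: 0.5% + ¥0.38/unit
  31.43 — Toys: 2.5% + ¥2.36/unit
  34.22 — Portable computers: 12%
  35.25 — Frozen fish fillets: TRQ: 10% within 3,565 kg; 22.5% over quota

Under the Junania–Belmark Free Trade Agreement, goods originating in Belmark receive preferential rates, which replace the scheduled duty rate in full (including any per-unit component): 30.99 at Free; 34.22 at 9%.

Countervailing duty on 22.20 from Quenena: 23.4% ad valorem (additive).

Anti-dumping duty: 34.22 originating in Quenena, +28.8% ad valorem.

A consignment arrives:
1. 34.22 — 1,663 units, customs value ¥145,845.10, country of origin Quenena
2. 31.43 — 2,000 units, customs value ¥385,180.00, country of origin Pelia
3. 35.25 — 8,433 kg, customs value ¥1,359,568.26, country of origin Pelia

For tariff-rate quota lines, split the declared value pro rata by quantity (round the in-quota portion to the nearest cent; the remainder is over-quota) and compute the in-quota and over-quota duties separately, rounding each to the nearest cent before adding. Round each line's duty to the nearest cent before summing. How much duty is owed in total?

Line 1 (34.22, Quenena, 1,663 units, ¥145,845.10):
Base rate for 34.22 is 12%.
34.22 has an FTA preferential rate, but origin Quenena is not Belmark; base rate stands.
Additional duty on 34.22 from Quenena: +28.8%. Applied ad valorem rate: 12% + 28.8% = 40.8%.
Duty = ¥145,845.10 × 40.8% = ¥59,504.80.
Line 2 (31.43, Pelia, 2,000 units, ¥385,180.00):
Base rate for 31.43 is 2.5% + ¥2.36/unit.
Duty = ¥385,180.00 × 2.5% + 2,000 × ¥2.36 = ¥14,349.50.
Line 3 (35.25, Pelia, 8,433 kg, ¥1,359,568.26):
Code 35.25 is under a tariff-rate quota (threshold 3,565 kg). In-quota: 3,565 kg at 10%; over-quota: 4,868 kg at 22.5%.
Pro-rata value split: in-quota = ¥1,359,568.26 × 3,565/8,433 = ¥574,749.30; over-quota = ¥1,359,568.26 − ¥574,749.30 = ¥784,818.96.
In-quota duty = ¥574,749.30 × 10% = ¥57,474.93. Over-quota duty = ¥784,818.96 × 22.5% = ¥176,584.27.
Line duty = ¥57,474.93 + ¥176,584.27 = ¥234,059.20.
Total = ¥59,504.80 + ¥14,349.50 + ¥234,059.20 = ¥307,913.50.

¥307,913.50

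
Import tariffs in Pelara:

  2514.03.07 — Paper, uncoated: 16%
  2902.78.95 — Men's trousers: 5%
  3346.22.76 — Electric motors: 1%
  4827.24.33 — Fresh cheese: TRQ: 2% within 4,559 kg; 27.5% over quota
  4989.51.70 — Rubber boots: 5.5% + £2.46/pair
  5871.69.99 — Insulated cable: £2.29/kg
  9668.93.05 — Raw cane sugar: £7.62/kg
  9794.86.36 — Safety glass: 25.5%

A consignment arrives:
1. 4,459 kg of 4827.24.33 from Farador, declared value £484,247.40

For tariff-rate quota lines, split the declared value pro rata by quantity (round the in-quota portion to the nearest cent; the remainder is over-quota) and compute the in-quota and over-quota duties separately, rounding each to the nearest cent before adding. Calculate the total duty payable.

Line 1 (4827.24.33, Farador, 4,459 kg, £484,247.40):
Code 4827.24.33 is under a tariff-rate quota (threshold 4,559 kg). Quantity 4,459 kg is within the quota, so the in-quota rate 2% applies to the full value.
Duty = £484,247.40 × 2% = £9,684.95.

£9,684.95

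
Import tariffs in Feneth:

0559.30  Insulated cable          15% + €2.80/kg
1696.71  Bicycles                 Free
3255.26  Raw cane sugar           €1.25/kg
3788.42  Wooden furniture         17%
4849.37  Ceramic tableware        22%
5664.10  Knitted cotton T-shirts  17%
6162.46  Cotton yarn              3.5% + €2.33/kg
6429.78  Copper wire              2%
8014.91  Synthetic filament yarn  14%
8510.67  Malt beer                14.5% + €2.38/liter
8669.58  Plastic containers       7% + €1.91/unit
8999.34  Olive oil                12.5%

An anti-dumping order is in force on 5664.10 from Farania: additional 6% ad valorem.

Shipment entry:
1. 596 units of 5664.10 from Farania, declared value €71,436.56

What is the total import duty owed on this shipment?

Line 1 (5664.10, Farania, 596 units, €71,436.56):
Base rate for 5664.10 is 17%.
Additional duty on 5664.10 from Farania: +6%. Applied ad valorem rate: 17% + 6% = 23%.
Duty = €71,436.56 × 23% = €16,430.41.

€16,430.41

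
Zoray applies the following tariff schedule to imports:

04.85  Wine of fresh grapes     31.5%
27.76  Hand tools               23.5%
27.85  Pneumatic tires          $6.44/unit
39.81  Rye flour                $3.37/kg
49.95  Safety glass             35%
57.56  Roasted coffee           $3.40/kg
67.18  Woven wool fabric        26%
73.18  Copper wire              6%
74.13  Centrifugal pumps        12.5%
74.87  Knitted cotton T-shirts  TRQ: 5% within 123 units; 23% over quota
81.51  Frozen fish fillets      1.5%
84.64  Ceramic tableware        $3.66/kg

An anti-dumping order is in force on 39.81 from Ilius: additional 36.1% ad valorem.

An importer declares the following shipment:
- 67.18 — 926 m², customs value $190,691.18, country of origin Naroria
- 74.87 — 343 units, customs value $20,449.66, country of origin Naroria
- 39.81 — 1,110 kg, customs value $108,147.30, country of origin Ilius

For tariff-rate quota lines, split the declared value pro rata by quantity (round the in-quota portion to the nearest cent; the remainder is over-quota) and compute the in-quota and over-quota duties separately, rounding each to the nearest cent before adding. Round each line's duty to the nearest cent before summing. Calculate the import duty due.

$95,745.02

Line 1 (67.18, Naroria, 926 m², $190,691.18):
Base rate for 67.18 is 26%.
Duty = $190,691.18 × 26% = $49,579.71.
Line 2 (74.87, Naroria, 343 units, $20,449.66):
Code 74.87 is under a tariff-rate quota (threshold 123 units). In-quota: 123 units at 5%; over-quota: 220 units at 23%.
Pro-rata value split: in-quota = $20,449.66 × 123/343 = $7,333.26; over-quota = $20,449.66 − $7,333.26 = $13,116.40.
In-quota duty = $7,333.26 × 5% = $366.66. Over-quota duty = $13,116.40 × 23% = $3,016.77.
Line duty = $366.66 + $3,016.77 = $3,383.43.
Line 3 (39.81, Ilius, 1,110 kg, $108,147.30):
Base rate for 39.81 is $3.37/kg.
Additional duty on 39.81 from Ilius: +36.1% ad valorem. Applied ad valorem rate = 36.1%.
Duty = $108,147.30 × 36.1% + 1,110 × $3.37 = $42,781.88.
Total = $49,579.71 + $3,383.43 + $42,781.88 = $95,745.02.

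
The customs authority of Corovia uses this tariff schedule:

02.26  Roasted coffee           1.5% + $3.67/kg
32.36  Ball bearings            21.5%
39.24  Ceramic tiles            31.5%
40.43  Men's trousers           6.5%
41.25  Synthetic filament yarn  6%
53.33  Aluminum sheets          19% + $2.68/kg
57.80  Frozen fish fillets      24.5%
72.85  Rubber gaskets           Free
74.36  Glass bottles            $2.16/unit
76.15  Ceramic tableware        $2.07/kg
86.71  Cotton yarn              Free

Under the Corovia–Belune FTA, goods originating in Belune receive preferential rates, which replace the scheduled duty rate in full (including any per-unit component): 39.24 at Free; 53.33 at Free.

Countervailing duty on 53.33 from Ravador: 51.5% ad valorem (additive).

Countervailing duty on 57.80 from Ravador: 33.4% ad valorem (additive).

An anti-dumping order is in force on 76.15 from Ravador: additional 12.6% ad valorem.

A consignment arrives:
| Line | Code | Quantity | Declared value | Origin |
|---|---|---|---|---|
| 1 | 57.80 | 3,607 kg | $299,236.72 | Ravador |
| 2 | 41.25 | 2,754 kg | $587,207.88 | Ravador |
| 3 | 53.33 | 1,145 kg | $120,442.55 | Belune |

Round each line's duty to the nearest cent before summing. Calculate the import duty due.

$208,490.53

Line 1 (57.80, Ravador, 3,607 kg, $299,236.72):
Base rate for 57.80 is 24.5%.
Additional duty on 57.80 from Ravador: +33.4%. Applied ad valorem rate: 24.5% + 33.4% = 57.9%.
Duty = $299,236.72 × 57.9% = $173,258.06.
Line 2 (41.25, Ravador, 2,754 kg, $587,207.88):
Base rate for 41.25 is 6%.
Duty = $587,207.88 × 6% = $35,232.47.
Line 3 (53.33, Belune, 1,145 kg, $120,442.55):
Base rate for 53.33 is 19% + $2.68/kg.
Origin Belune qualifies under the Corovia–Belune agreement and 53.33 is covered: preferential rate Free applies instead.
The additional-duty order on 53.33 targets Ravador, not Belune; it does not apply.
Duty = $120,442.55 × 0% = $0.00.
Total = $173,258.06 + $35,232.47 + $0.00 = $208,490.53.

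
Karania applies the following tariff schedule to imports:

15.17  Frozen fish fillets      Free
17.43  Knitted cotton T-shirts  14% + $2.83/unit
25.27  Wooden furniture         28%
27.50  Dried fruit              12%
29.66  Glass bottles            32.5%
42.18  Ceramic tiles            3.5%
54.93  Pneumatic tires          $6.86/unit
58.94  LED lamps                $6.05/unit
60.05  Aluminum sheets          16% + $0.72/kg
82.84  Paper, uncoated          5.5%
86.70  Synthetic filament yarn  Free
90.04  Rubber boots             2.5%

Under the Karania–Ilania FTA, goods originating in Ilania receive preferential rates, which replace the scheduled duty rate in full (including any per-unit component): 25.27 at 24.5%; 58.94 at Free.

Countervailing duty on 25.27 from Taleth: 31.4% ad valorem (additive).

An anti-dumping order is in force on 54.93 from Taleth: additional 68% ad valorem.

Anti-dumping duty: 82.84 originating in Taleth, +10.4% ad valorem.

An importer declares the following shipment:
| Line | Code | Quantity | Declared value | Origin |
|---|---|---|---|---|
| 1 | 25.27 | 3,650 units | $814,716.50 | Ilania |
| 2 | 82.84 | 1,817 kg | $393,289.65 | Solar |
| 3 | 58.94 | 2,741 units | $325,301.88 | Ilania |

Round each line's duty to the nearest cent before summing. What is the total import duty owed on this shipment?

$221,236.47

Line 1 (25.27, Ilania, 3,650 units, $814,716.50):
Base rate for 25.27 is 28%.
Origin Ilania qualifies under the Karania–Ilania agreement and 25.27 is covered: preferential rate 24.5% applies instead.
The additional-duty order on 25.27 targets Taleth, not Ilania; it does not apply.
Duty = $814,716.50 × 24.5% = $199,605.54.
Line 2 (82.84, Solar, 1,817 kg, $393,289.65):
Base rate for 82.84 is 5.5%.
The additional-duty order on 82.84 targets Taleth, not Solar; it does not apply.
Duty = $393,289.65 × 5.5% = $21,630.93.
Line 3 (58.94, Ilania, 2,741 units, $325,301.88):
Base rate for 58.94 is $6.05/unit.
Origin Ilania qualifies under the Karania–Ilania agreement and 58.94 is covered: preferential rate Free applies instead.
Duty = $325,301.88 × 0% = $0.00.
Total = $199,605.54 + $21,630.93 + $0.00 = $221,236.47.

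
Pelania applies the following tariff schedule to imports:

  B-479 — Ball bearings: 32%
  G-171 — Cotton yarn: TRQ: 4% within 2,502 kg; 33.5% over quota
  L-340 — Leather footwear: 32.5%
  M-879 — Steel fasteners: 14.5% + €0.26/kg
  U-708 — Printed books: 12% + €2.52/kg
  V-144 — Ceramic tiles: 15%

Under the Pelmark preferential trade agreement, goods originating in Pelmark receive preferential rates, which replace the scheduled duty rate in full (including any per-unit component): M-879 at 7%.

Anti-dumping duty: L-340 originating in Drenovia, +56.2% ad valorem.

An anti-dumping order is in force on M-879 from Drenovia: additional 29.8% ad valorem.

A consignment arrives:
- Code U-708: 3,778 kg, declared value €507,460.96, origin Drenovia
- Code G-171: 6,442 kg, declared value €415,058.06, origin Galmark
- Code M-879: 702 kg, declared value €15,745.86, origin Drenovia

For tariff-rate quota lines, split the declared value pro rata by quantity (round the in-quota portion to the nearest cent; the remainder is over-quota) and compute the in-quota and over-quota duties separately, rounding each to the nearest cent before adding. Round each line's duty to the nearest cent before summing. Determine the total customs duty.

Line 1 (U-708, Drenovia, 3,778 kg, €507,460.96):
Base rate for U-708 is 12% + €2.52/kg.
Duty = €507,460.96 × 12% + 3,778 × €2.52 = €70,415.88.
Line 2 (G-171, Galmark, 6,442 kg, €415,058.06):
Code G-171 is under a tariff-rate quota (threshold 2,502 kg). In-quota: 2,502 kg at 4%; over-quota: 3,940 kg at 33.5%.
Pro-rata value split: in-quota = €415,058.06 × 2,502/6,442 = €161,203.86; over-quota = €415,058.06 − €161,203.86 = €253,854.20.
In-quota duty = €161,203.86 × 4% = €6,448.15. Over-quota duty = €253,854.20 × 33.5% = €85,041.16.
Line duty = €6,448.15 + €85,041.16 = €91,489.31.
Line 3 (M-879, Drenovia, 702 kg, €15,745.86):
Base rate for M-879 is 14.5% + €0.26/kg.
M-879 has an FTA preferential rate, but origin Drenovia is not Pelmark; base rate stands.
Additional duty on M-879 from Drenovia: +29.8%. Applied ad valorem rate: 14.5% + 29.8% = 44.3%.
Duty = €15,745.86 × 44.3% + 702 × €0.26 = €7,157.94.
Total = €70,415.88 + €91,489.31 + €7,157.94 = €169,063.13.

€169,063.13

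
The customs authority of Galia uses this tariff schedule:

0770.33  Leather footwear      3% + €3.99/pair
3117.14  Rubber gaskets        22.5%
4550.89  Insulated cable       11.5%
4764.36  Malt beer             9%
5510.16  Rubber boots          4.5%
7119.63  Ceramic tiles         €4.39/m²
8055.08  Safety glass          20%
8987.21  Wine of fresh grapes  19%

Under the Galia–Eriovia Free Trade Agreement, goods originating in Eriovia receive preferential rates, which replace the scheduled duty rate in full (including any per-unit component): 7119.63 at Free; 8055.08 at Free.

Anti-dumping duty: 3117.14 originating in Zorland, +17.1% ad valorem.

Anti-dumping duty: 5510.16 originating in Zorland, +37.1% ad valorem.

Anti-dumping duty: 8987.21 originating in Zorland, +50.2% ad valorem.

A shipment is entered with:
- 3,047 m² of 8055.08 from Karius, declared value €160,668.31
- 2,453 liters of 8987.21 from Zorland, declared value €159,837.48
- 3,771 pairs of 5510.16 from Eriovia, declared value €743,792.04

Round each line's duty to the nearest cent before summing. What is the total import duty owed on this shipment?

€176,211.84

Line 1 (8055.08, Karius, 3,047 m², €160,668.31):
Base rate for 8055.08 is 20%.
8055.08 has an FTA preferential rate, but origin Karius is not Eriovia; base rate stands.
Duty = €160,668.31 × 20% = €32,133.66.
Line 2 (8987.21, Zorland, 2,453 liters, €159,837.48):
Base rate for 8987.21 is 19%.
Additional duty on 8987.21 from Zorland: +50.2%. Applied ad valorem rate: 19% + 50.2% = 69.2%.
Duty = €159,837.48 × 69.2% = €110,607.54.
Line 3 (5510.16, Eriovia, 3,771 pairs, €743,792.04):
Base rate for 5510.16 is 4.5%.
Origin Eriovia is the FTA partner but 5510.16 is not on the preference list; base rate stands.
The additional-duty order on 5510.16 targets Zorland, not Eriovia; it does not apply.
Duty = €743,792.04 × 4.5% = €33,470.64.
Total = €32,133.66 + €110,607.54 + €33,470.64 = €176,211.84.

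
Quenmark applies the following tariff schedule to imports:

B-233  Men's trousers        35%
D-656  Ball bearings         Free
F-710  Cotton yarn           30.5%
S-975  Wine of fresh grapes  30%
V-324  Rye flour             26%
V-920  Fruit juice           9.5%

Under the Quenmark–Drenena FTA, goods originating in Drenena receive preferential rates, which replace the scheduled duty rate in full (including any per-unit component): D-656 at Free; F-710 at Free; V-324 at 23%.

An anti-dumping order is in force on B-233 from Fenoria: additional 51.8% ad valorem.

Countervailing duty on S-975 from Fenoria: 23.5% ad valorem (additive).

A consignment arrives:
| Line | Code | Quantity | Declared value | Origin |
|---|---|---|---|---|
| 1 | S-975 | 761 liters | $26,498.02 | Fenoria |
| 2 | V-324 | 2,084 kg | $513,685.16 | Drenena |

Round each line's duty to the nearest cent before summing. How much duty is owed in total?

$132,324.03

Line 1 (S-975, Fenoria, 761 liters, $26,498.02):
Base rate for S-975 is 30%.
Additional duty on S-975 from Fenoria: +23.5%. Applied ad valorem rate: 30% + 23.5% = 53.5%.
Duty = $26,498.02 × 53.5% = $14,176.44.
Line 2 (V-324, Drenena, 2,084 kg, $513,685.16):
Base rate for V-324 is 26%.
Origin Drenena qualifies under the Quenmark–Drenena agreement and V-324 is covered: preferential rate 23% applies instead.
Duty = $513,685.16 × 23% = $118,147.59.
Total = $14,176.44 + $118,147.59 = $132,324.03.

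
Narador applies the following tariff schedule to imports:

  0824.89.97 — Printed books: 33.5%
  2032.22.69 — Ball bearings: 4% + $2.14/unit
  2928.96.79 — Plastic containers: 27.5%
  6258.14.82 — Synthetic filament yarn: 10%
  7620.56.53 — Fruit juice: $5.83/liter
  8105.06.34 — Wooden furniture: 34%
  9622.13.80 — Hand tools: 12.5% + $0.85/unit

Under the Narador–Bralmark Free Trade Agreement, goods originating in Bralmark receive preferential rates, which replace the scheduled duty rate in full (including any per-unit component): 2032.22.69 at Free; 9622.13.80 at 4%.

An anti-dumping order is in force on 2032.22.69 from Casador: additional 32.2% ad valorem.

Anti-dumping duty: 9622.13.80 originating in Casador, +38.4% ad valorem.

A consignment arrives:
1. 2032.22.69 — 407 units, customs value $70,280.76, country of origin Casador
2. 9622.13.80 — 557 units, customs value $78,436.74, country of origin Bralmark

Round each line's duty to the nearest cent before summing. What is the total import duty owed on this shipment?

Line 1 (2032.22.69, Casador, 407 units, $70,280.76):
Base rate for 2032.22.69 is 4% + $2.14/unit.
2032.22.69 has an FTA preferential rate, but origin Casador is not Bralmark; base rate stands.
Additional duty on 2032.22.69 from Casador: +32.2%. Applied ad valorem rate: 4% + 32.2% = 36.2%.
Duty = $70,280.76 × 36.2% + 407 × $2.14 = $26,312.62.
Line 2 (9622.13.80, Bralmark, 557 units, $78,436.74):
Base rate for 9622.13.80 is 12.5% + $0.85/unit.
Origin Bralmark qualifies under the Narador–Bralmark agreement and 9622.13.80 is covered: preferential rate 4% applies instead.
The additional-duty order on 9622.13.80 targets Casador, not Bralmark; it does not apply.
Duty = $78,436.74 × 4% = $3,137.47.
Total = $26,312.62 + $3,137.47 = $29,450.09.

$29,450.09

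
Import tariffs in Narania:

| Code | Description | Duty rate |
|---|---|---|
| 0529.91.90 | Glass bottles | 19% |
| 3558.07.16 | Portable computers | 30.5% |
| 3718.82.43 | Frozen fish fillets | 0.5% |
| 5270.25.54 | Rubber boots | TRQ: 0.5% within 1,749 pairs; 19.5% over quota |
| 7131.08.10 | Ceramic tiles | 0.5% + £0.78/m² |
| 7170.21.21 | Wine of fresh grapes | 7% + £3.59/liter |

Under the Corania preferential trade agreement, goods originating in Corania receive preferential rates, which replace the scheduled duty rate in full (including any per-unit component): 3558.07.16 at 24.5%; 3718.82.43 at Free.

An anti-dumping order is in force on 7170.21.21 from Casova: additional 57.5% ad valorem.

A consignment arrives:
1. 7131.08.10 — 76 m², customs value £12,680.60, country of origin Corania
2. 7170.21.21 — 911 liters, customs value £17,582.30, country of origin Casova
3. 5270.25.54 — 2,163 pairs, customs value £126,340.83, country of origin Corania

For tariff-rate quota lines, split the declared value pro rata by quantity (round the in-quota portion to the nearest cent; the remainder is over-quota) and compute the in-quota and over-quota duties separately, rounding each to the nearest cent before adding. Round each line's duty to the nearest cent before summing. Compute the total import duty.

£19,959.99

Line 1 (7131.08.10, Corania, 76 m², £12,680.60):
Base rate for 7131.08.10 is 0.5% + £0.78/m².
Origin Corania is the FTA partner but 7131.08.10 is not on the preference list; base rate stands.
Duty = £12,680.60 × 0.5% + 76 × £0.78 = £122.68.
Line 2 (7170.21.21, Casova, 911 liters, £17,582.30):
Base rate for 7170.21.21 is 7% + £3.59/liter.
Additional duty on 7170.21.21 from Casova: +57.5%. Applied ad valorem rate: 7% + 57.5% = 64.5%.
Duty = £17,582.30 × 64.5% + 911 × £3.59 = £14,611.07.
Line 3 (5270.25.54, Corania, 2,163 pairs, £126,340.83):
Code 5270.25.54 is under a tariff-rate quota (threshold 1,749 pairs). In-quota: 1,749 pairs at 0.5%; over-quota: 414 pairs at 19.5%.
Pro-rata value split: in-quota = £126,340.83 × 1,749/2,163 = £102,159.09; over-quota = £126,340.83 − £102,159.09 = £24,181.74.
In-quota duty = £102,159.09 × 0.5% = £510.80. Over-quota duty = £24,181.74 × 19.5% = £4,715.44.
Line duty = £510.80 + £4,715.44 = £5,226.24.
Total = £122.68 + £14,611.07 + £5,226.24 = £19,959.99.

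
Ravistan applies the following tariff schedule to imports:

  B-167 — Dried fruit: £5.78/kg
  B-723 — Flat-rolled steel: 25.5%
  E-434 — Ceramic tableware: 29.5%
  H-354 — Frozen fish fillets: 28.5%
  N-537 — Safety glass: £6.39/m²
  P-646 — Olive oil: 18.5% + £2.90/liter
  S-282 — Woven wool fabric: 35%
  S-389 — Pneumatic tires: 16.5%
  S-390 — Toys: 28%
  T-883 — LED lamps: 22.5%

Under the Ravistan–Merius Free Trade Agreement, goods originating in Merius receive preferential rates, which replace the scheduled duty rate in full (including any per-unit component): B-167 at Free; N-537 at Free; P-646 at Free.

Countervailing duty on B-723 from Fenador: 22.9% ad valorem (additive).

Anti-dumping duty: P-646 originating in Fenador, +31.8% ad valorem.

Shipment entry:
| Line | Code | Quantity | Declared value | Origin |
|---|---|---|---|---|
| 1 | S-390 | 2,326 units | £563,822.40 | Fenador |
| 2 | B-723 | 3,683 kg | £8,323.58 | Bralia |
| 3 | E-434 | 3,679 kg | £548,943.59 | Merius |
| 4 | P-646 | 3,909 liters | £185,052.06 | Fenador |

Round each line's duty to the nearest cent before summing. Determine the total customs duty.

Line 1 (S-390, Fenador, 2,326 units, £563,822.40):
Base rate for S-390 is 28%.
Duty = £563,822.40 × 28% = £157,870.27.
Line 2 (B-723, Bralia, 3,683 kg, £8,323.58):
Base rate for B-723 is 25.5%.
The additional-duty order on B-723 targets Fenador, not Bralia; it does not apply.
Duty = £8,323.58 × 25.5% = £2,122.51.
Line 3 (E-434, Merius, 3,679 kg, £548,943.59):
Base rate for E-434 is 29.5%.
Origin Merius is the FTA partner but E-434 is not on the preference list; base rate stands.
Duty = £548,943.59 × 29.5% = £161,938.36.
Line 4 (P-646, Fenador, 3,909 liters, £185,052.06):
Base rate for P-646 is 18.5% + £2.90/liter.
P-646 has an FTA preferential rate, but origin Fenador is not Merius; base rate stands.
Additional duty on P-646 from Fenador: +31.8%. Applied ad valorem rate: 18.5% + 31.8% = 50.3%.
Duty = £185,052.06 × 50.3% + 3,909 × £2.90 = £104,417.29.
Total = £157,870.27 + £2,122.51 + £161,938.36 + £104,417.29 = £426,348.43.

£426,348.43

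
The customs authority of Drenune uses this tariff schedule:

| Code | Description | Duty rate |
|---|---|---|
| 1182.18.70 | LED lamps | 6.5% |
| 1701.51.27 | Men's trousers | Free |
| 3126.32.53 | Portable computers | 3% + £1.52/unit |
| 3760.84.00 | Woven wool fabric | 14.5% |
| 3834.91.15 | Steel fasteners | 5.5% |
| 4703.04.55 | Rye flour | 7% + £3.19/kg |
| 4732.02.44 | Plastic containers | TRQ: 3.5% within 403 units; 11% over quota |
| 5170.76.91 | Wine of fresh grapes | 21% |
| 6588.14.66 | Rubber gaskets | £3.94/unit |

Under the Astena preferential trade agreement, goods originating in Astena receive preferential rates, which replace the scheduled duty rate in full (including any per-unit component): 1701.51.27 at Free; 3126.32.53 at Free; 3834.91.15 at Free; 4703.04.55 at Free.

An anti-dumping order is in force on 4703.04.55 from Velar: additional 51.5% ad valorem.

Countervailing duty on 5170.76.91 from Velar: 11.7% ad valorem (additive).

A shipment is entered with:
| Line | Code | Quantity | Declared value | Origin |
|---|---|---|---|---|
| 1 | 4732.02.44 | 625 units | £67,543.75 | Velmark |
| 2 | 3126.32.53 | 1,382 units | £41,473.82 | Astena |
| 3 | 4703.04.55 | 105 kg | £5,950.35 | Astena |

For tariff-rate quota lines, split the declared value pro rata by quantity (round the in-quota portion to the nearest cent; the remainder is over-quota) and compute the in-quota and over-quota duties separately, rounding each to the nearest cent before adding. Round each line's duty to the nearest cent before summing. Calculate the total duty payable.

Line 1 (4732.02.44, Velmark, 625 units, £67,543.75):
Code 4732.02.44 is under a tariff-rate quota (threshold 403 units). In-quota: 403 units at 3.5%; over-quota: 222 units at 11%.
Pro-rata value split: in-quota = £67,543.75 × 403/625 = £43,552.21; over-quota = £67,543.75 − £43,552.21 = £23,991.54.
In-quota duty = £43,552.21 × 3.5% = £1,524.33. Over-quota duty = £23,991.54 × 11% = £2,639.07.
Line duty = £1,524.33 + £2,639.07 = £4,163.40.
Line 2 (3126.32.53, Astena, 1,382 units, £41,473.82):
Base rate for 3126.32.53 is 3% + £1.52/unit.
Origin Astena qualifies under the Drenune–Astena agreement and 3126.32.53 is covered: preferential rate Free applies instead.
Duty = £41,473.82 × 0% = £0.00.
Line 3 (4703.04.55, Astena, 105 kg, £5,950.35):
Base rate for 4703.04.55 is 7% + £3.19/kg.
Origin Astena qualifies under the Drenune–Astena agreement and 4703.04.55 is covered: preferential rate Free applies instead.
The additional-duty order on 4703.04.55 targets Velar, not Astena; it does not apply.
Duty = £5,950.35 × 0% = £0.00.
Total = £4,163.40 + £0.00 + £0.00 = £4,163.40.

£4,163.40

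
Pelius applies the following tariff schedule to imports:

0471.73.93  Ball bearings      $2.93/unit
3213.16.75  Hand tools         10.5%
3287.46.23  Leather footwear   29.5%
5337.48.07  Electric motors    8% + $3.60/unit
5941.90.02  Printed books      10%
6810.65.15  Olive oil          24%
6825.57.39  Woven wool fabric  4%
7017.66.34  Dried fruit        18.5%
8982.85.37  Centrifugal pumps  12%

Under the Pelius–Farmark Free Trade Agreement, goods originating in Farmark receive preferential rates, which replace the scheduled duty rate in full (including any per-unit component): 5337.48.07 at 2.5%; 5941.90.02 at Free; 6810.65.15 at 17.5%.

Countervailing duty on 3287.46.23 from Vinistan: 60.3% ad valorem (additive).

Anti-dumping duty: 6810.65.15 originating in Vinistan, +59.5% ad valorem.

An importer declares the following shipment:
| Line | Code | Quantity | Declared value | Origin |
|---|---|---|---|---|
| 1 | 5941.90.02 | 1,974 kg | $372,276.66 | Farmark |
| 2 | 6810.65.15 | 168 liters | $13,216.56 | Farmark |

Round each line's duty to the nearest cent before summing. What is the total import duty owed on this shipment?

Line 1 (5941.90.02, Farmark, 1,974 kg, $372,276.66):
Base rate for 5941.90.02 is 10%.
Origin Farmark qualifies under the Pelius–Farmark agreement and 5941.90.02 is covered: preferential rate Free applies instead.
Duty = $372,276.66 × 0% = $0.00.
Line 2 (6810.65.15, Farmark, 168 liters, $13,216.56):
Base rate for 6810.65.15 is 24%.
Origin Farmark qualifies under the Pelius–Farmark agreement and 6810.65.15 is covered: preferential rate 17.5% applies instead.
The additional-duty order on 6810.65.15 targets Vinistan, not Farmark; it does not apply.
Duty = $13,216.56 × 17.5% = $2,312.90.
Total = $0.00 + $2,312.90 = $2,312.90.

$2,312.90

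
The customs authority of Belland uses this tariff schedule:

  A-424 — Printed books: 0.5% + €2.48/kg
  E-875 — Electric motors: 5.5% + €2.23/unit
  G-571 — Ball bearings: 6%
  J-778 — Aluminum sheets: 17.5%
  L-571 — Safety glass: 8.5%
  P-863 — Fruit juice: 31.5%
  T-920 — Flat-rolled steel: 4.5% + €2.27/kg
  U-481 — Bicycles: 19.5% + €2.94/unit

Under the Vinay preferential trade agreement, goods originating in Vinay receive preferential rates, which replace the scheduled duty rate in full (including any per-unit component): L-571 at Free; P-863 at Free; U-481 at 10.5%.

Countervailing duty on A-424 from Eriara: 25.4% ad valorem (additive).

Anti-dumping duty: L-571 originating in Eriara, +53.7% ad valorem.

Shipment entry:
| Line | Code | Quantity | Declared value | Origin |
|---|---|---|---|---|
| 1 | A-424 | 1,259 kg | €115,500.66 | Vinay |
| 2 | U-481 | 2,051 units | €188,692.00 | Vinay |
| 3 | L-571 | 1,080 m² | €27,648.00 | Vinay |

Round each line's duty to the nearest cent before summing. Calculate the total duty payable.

Line 1 (A-424, Vinay, 1,259 kg, €115,500.66):
Base rate for A-424 is 0.5% + €2.48/kg.
Origin Vinay is the FTA partner but A-424 is not on the preference list; base rate stands.
The additional-duty order on A-424 targets Eriara, not Vinay; it does not apply.
Duty = €115,500.66 × 0.5% + 1,259 × €2.48 = €3,699.82.
Line 2 (U-481, Vinay, 2,051 units, €188,692.00):
Base rate for U-481 is 19.5% + €2.94/unit.
Origin Vinay qualifies under the Belland–Vinay agreement and U-481 is covered: preferential rate 10.5% applies instead.
Duty = €188,692.00 × 10.5% = €19,812.66.
Line 3 (L-571, Vinay, 1,080 m², €27,648.00):
Base rate for L-571 is 8.5%.
Origin Vinay qualifies under the Belland–Vinay agreement and L-571 is covered: preferential rate Free applies instead.
The additional-duty order on L-571 targets Eriara, not Vinay; it does not apply.
Duty = €27,648.00 × 0% = €0.00.
Total = €3,699.82 + €19,812.66 + €0.00 = €23,512.48.

€23,512.48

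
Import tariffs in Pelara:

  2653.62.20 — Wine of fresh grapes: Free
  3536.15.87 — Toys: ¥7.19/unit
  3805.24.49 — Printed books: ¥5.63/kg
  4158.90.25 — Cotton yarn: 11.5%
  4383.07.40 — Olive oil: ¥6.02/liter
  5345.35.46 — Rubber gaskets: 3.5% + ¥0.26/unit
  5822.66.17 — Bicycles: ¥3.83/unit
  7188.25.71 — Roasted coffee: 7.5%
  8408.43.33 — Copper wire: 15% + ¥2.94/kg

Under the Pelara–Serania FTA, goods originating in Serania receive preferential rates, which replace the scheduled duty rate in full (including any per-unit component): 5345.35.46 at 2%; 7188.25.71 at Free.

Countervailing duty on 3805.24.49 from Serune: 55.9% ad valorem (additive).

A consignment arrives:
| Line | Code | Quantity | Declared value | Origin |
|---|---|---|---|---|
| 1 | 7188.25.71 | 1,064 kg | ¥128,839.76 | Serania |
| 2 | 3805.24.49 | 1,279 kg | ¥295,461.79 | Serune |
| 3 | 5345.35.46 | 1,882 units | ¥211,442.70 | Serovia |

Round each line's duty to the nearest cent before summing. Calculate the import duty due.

¥180,253.72

Line 1 (7188.25.71, Serania, 1,064 kg, ¥128,839.76):
Base rate for 7188.25.71 is 7.5%.
Origin Serania qualifies under the Pelara–Serania agreement and 7188.25.71 is covered: preferential rate Free applies instead.
Duty = ¥128,839.76 × 0% = ¥0.00.
Line 2 (3805.24.49, Serune, 1,279 kg, ¥295,461.79):
Base rate for 3805.24.49 is ¥5.63/kg.
Additional duty on 3805.24.49 from Serune: +55.9% ad valorem. Applied ad valorem rate = 55.9%.
Duty = ¥295,461.79 × 55.9% + 1,279 × ¥5.63 = ¥172,363.91.
Line 3 (5345.35.46, Serovia, 1,882 units, ¥211,442.70):
Base rate for 5345.35.46 is 3.5% + ¥0.26/unit.
5345.35.46 has an FTA preferential rate, but origin Serovia is not Serania; base rate stands.
Duty = ¥211,442.70 × 3.5% + 1,882 × ¥0.26 = ¥7,889.81.
Total = ¥0.00 + ¥172,363.91 + ¥7,889.81 = ¥180,253.72.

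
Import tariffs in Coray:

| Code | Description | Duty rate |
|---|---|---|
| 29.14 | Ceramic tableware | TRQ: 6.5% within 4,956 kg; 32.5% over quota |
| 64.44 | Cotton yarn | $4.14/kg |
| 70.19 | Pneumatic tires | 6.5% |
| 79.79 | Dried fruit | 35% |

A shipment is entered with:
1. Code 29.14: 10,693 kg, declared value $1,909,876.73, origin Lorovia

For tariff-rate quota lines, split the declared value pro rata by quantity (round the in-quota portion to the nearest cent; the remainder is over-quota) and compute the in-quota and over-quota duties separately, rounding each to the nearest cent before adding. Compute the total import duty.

$390,560.24

Line 1 (29.14, Lorovia, 10,693 kg, $1,909,876.73):
Code 29.14 is under a tariff-rate quota (threshold 4,956 kg). In-quota: 4,956 kg at 6.5%; over-quota: 5,737 kg at 32.5%.
Pro-rata value split: in-quota = $1,909,876.73 × 4,956/10,693 = $885,191.16; over-quota = $1,909,876.73 − $885,191.16 = $1,024,685.57.
In-quota duty = $885,191.16 × 6.5% = $57,537.43. Over-quota duty = $1,024,685.57 × 32.5% = $333,022.81.
Line duty = $57,537.43 + $333,022.81 = $390,560.24.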